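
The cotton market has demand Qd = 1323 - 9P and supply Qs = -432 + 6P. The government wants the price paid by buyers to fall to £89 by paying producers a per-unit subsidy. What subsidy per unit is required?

At a buyer price of 89, quantity demanded is 1323 − 9·89 = 522.
Sellers supply 522 only when they receive Ps with -432 + 6·Ps = 522, i.e. Ps = 159.
s = Ps − Pb = 159 − 89 = 70.

Required subsidy s = £70 per unit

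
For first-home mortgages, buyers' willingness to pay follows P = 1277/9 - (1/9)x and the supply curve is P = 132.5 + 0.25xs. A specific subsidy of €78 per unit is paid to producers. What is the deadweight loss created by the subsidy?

Pre-subsidy: 1277/9 - (1/9)x = 132.5 + 0.25x gives x* = 26 and P* = 139.
With the subsidy, sellers receive Ps = Pb + 78 for each unit, where Pb is the price buyers pay.
On the curves, Pb = 1277/9 - (1/9)x and Ps = 132.5 + 0.25x; the wedge Ps − Pb = 78 gives 132.5 + 0.25x − (1277/9 - (1/9)x) = 78, so x' = 242.
Then Pb = 1277/9 − (1/9)·242 = 115 and Ps = 132.5 + 0.25·242 = 193.
The subsidy expands output by 242 − 26 = 216 past the efficient level; on those units the gap between marginal cost and willingness to pay runs from 0 up to 78.
DWL = ½ × 78 × 216 = 8424.

Deadweight loss = €8424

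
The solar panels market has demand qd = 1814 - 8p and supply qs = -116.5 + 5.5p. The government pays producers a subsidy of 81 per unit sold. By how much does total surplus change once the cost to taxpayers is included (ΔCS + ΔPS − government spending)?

Net change in total surplus = -10692

Pre-subsidy: 1814 - 8p = -116.5 + 5.5p gives p* = 143, q* = 670.
With the subsidy, sellers receive ps = pb + 81 for each unit, where pb is the price buyers pay.
Supply in terms of pb becomes qs = -116.5 + 5.5(pb + 81) = 329 + 5.5pb. Setting this equal to demand: 1814 - 8pb = 329 + 5.5pb, so pb = 110.
Sellers receive ps = 110 + 81 = 191; q' = 1814 − 8·110 = 934.
ΔCS = ½(670 + 934)(143 − 110) = 26466; ΔPS = ½(670 + 934)(191 − 143) = 38496.
Government spending = 81 × 934 = 75654.
Net change = 26466 + 38496 − 75654 = -10692. The loss equals the DWL triangle ½·81·264.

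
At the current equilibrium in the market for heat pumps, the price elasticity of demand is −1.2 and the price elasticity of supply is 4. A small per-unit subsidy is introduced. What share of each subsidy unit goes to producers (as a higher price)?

For a small subsidy around the equilibrium, the benefit split depends on the relative slopes, which at a point are proportional to the elasticities.
Buyer share = εs/(εs + |εd|) = 4/(4 + 1.2) = 10/13; seller share = |εd|/(εs + |εd|) = 3/13.
So producers capture 3/13 of the subsidy.

Producer share = 3/13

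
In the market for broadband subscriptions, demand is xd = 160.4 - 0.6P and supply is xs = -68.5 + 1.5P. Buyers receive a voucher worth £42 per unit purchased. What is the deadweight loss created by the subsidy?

Deadweight loss = £378

Pre-subsidy: 160.4 - 0.6P = -68.5 + 1.5P gives P* = 109, x* = 95.
With the rebate, buyers effectively pay Pb = Ps − 42, where Ps is the price sellers receive.
Demand in terms of Ps becomes xd = 160.4 − 0.6(Ps − 42) = 185.6 - 0.6Ps. Setting this equal to supply: 185.6 - 0.6Ps = -68.5 + 1.5Ps, so Ps = 121.
Buyers pay Pb = 121 − 42 = 79; x' = -68.5 + 1.5·121 = 113.
The subsidy expands output by 113 − 95 = 18 past the efficient level; on those units the gap between marginal cost and willingness to pay runs from 0 up to 42.
DWL = ½ × 42 × 18 = 378.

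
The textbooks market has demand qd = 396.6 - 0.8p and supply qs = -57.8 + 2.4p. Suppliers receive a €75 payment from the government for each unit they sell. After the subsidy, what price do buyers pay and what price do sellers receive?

Buyers pay €85.75; sellers receive €160.75

Pre-subsidy: 396.6 - 0.8p = -57.8 + 2.4p gives p* = 142, q* = 283.
With the subsidy, sellers receive ps = pb + 75 for each unit, where pb is the price buyers pay.
Supply in terms of pb becomes qs = -57.8 + 2.4(pb + 75) = 122.2 + 2.4pb. Setting this equal to demand: 396.6 - 0.8pb = 122.2 + 2.4pb, so pb = 85.75.
Sellers receive ps = 85.75 + 75 = 160.75; q' = 396.6 − 0.8·85.75 = 328.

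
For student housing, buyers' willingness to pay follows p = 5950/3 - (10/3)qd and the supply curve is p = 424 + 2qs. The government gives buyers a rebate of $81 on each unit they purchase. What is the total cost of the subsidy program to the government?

Government cost = $24912.5625

Pre-subsidy: 5950/3 - (10/3)q = 424 + 2q gives q* = 292.375 and p* = 1008.75.
With the rebate, buyers effectively pay pb = ps − 81, where ps is the price sellers receive.
On the curves, pb = 5950/3 - (10/3)q and ps = 424 + 2q; the wedge ps − pb = 81 gives 424 + 2q − (5950/3 - (10/3)q) = 81, so q' = 307.5625.
Then pb = 5950/3 − (10/3)·307.5625 = 958.125 and ps = 424 + 2·307.5625 = 1039.125.
Government outlay = subsidy × quantity = 81 × 307.5625 = 24912.5625.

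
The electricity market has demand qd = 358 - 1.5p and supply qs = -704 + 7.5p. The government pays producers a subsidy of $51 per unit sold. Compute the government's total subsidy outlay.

Government cost = $12482.25

Pre-subsidy: 358 - 1.5p = -704 + 7.5p gives p* = 118, q* = 181.
With the subsidy, sellers receive ps = pb + 51 for each unit, where pb is the price buyers pay.
Supply in terms of pb becomes qs = -704 + 7.5(pb + 51) = -321.5 + 7.5pb. Setting this equal to demand: 358 - 1.5pb = -321.5 + 7.5pb, so pb = 75.5.
Sellers receive ps = 75.5 + 51 = 126.5; q' = 358 − 1.5·75.5 = 244.75.
Government outlay = subsidy × quantity = 51 × 244.75 = 12482.25.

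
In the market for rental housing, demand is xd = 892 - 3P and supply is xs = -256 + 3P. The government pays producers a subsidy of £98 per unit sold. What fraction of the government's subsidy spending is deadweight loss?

Pre-subsidy: 892 - 3P = -256 + 3P gives P* = 574/3, x* = 318.
With the subsidy, sellers receive Ps = Pb + 98 for each unit, where Pb is the price buyers pay.
Supply in terms of Pb becomes xs = -256 + 3(Pb + 98) = 38 + 3Pb. Setting this equal to demand: 892 - 3Pb = 38 + 3Pb, so Pb = 427/3.
Sellers receive Ps = 427/3 + 98 = 721/3; x' = 892 − 3·(427/3) = 465.
ΔCS = ½(318 + 465)(574/3 − 427/3) = 19183.5; ΔPS = ½(318 + 465)(721/3 − 574/3) = 19183.5.
Government spending = 98 × 465 = 45570.
DWL = ½ × 98 × (465 − 318) = 7203; fraction = 7203 / 45570 = 49/310.

DWL / government spending = 49/310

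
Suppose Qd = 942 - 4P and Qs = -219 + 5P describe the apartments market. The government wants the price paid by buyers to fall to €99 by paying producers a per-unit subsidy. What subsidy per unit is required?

At a buyer price of 99, quantity demanded is 942 − 4·99 = 546.
Sellers supply 546 only when they receive Ps with -219 + 5·Ps = 546, i.e. Ps = 153.
s = Ps − Pb = 153 − 99 = 54.

Required subsidy s = €54 per unit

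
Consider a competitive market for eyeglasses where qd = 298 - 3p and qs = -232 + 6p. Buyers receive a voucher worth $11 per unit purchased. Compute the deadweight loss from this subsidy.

Pre-subsidy: 298 - 3p = -232 + 6p gives p* = 530/9, q* = 364/3.
With the rebate, buyers effectively pay pb = ps − 11, where ps is the price sellers receive.
Demand in terms of ps becomes qd = 298 − 3(ps − 11) = 331 - 3ps. Setting this equal to supply: 331 - 3ps = -232 + 6ps, so ps = 563/9.
Buyers pay pb = 563/9 − 11 = 464/9; q' = -232 + 6·(563/9) = 430/3.
The subsidy expands output by 430/3 − 364/3 = 22 past the efficient level; on those units the gap between marginal cost and willingness to pay runs from 0 up to 11.
DWL = ½ × 11 × 22 = 121.

Deadweight loss = $121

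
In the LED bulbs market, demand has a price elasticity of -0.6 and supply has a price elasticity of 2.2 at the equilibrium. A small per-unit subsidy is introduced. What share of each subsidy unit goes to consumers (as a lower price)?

Consumer share = 11/14

For a small subsidy around the equilibrium, the benefit split depends on the relative slopes, which at a point are proportional to the elasticities.
Buyer share = εs/(εs + |εd|) = 2.2/(2.2 + 0.6) = 11/14; seller share = |εd|/(εs + |εd|) = 3/14.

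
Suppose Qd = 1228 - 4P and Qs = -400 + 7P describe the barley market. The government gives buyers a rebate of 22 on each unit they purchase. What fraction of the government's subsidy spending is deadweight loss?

Pre-subsidy: 1228 - 4P = -400 + 7P gives P* = 148, Q* = 636.
With the rebate, buyers effectively pay Pb = Ps − 22, where Ps is the price sellers receive.
Demand in terms of Ps becomes Qd = 1228 − 4(Ps − 22) = 1316 - 4Ps. Setting this equal to supply: 1316 - 4Ps = -400 + 7Ps, so Ps = 156.
Buyers pay Pb = 156 − 22 = 134; Q' = -400 + 7·156 = 692.
ΔCS = ½(636 + 692)(148 − 134) = 9296; ΔPS = ½(636 + 692)(156 − 148) = 5312.
Government spending = 22 × 692 = 15224.
DWL = ½ × 22 × (692 − 636) = 616; fraction = 616 / 15224 = 7/173.

DWL / government spending = 7/173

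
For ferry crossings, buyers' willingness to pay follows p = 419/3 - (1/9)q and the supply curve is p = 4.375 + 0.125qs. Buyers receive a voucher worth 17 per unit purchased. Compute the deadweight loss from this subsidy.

Deadweight loss = 612

Pre-subsidy: 419/3 - (1/9)q = 4.375 + 0.125q gives q* = 573 and p* = 76.
With the rebate, buyers effectively pay pb = ps − 17, where ps is the price sellers receive.
On the curves, pb = 419/3 - (1/9)q and ps = 4.375 + 0.125q; the wedge ps − pb = 17 gives 4.375 + 0.125q − (419/3 - (1/9)q) = 17, so q' = 645.
Then pb = 419/3 − (1/9)·645 = 68 and ps = 4.375 + 0.125·645 = 85.
The subsidy expands output by 645 − 573 = 72 past the efficient level; on those units the gap between marginal cost and willingness to pay runs from 0 up to 17.
DWL = ½ × 17 × 72 = 612.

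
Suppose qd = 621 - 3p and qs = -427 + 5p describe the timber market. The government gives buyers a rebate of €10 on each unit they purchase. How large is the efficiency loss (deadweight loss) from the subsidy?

Deadweight loss = €93.75

Pre-subsidy: 621 - 3p = -427 + 5p gives p* = 131, q* = 228.
With the rebate, buyers effectively pay pb = ps − 10, where ps is the price sellers receive.
Demand in terms of ps becomes qd = 621 − 3(ps − 10) = 651 - 3ps. Setting this equal to supply: 651 - 3ps = -427 + 5ps, so ps = 134.75.
Buyers pay pb = 134.75 − 10 = 124.75; q' = -427 + 5·134.75 = 246.75.
The subsidy expands output by 246.75 − 228 = 18.75 past the efficient level; on those units the gap between marginal cost and willingness to pay runs from 0 up to 10.
DWL = ½ × 10 × 18.75 = 93.75.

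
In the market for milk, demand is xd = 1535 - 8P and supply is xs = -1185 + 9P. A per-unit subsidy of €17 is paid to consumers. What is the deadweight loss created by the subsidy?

Deadweight loss = €612

Pre-subsidy: 1535 - 8P = -1185 + 9P gives P* = 160, x* = 255.
With the rebate, buyers effectively pay Pb = Ps − 17, where Ps is the price sellers receive.
Demand in terms of Ps becomes xd = 1535 − 8(Ps − 17) = 1671 - 8Ps. Setting this equal to supply: 1671 - 8Ps = -1185 + 9Ps, so Ps = 168.
Buyers pay Pb = 168 − 17 = 151; x' = -1185 + 9·168 = 327.
The subsidy expands output by 327 − 255 = 72 past the efficient level; on those units the gap between marginal cost and willingness to pay runs from 0 up to 17.
DWL = ½ × 17 × 72 = 612.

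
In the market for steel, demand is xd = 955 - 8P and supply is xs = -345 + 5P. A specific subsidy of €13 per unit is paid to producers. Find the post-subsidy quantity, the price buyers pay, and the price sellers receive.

Pre-subsidy: 955 - 8P = -345 + 5P gives P* = 100, x* = 155.
With the subsidy, sellers receive Ps = Pb + 13 for each unit, where Pb is the price buyers pay.
Supply in terms of Pb becomes xs = -345 + 5(Pb + 13) = -280 + 5Pb. Setting this equal to demand: 955 - 8Pb = -280 + 5Pb, so Pb = 95.
Sellers receive Ps = 95 + 13 = 108; x' = 955 − 8·95 = 195.

x' = 195; buyers pay €95; sellers receive €108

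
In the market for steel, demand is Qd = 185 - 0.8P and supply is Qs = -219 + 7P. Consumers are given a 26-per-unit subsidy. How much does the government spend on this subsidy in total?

Government cost = 4218

Pre-subsidy: 185 - 0.8P = -219 + 7P gives P* = 2020/39, Q* = 5599/39.
With the rebate, buyers effectively pay Pb = Ps − 26, where Ps is the price sellers receive.
Demand in terms of Ps becomes Qd = 185 − 0.8(Ps − 26) = 205.8 - 0.8Ps. Setting this equal to supply: 205.8 - 0.8Ps = -219 + 7Ps, so Ps = 708/13.
Buyers pay Pb = 708/13 − 26 = 370/13; Q' = -219 + 7·(708/13) = 2109/13.
Government outlay = subsidy × quantity = 26 × 2109/13 = 4218.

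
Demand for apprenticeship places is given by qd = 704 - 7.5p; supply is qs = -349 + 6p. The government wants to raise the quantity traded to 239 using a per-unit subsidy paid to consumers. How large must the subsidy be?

At q = 239, invert demand for the buyer price: pb = (704 − 239)/7.5 = 62; invert supply for the seller price: ps = (239 − (-349))/6 = 98.
The subsidy must fill the gap: s = ps − pb = 98 − 62 = 36.

Required subsidy s = 36 per unit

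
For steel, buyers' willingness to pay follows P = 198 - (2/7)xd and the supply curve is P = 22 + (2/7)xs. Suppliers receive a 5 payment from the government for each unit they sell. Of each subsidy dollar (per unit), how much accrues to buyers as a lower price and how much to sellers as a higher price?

Buyers gain 2.5 per unit; sellers gain 2.5 per unit

Pre-subsidy: 198 - (2/7)x = 22 + (2/7)x gives x* = 308 and P* = 110.
With the subsidy, sellers receive Ps = Pb + 5 for each unit, where Pb is the price buyers pay.
On the curves, Pb = 198 - (2/7)x and Ps = 22 + (2/7)x; the wedge Ps − Pb = 5 gives 22 + (2/7)x − (198 - (2/7)x) = 5, so x' = 316.75.
Then Pb = 198 − (2/7)·316.75 = 107.5 and Ps = 22 + (2/7)·316.75 = 112.5.
Buyers' price falls by P* − Pb = 110 − 107.5 = 2.5; sellers' price rises by Ps − P* = 112.5 − 110 = 2.5.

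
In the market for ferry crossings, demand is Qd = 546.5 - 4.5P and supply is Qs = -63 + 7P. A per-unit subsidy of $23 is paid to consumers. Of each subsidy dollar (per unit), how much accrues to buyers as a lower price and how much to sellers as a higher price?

Buyers gain $14 per unit; sellers gain $9 per unit

Pre-subsidy: 546.5 - 4.5P = -63 + 7P gives P* = 53, Q* = 308.
With the rebate, buyers effectively pay Pb = Ps − 23, where Ps is the price sellers receive.
Demand in terms of Ps becomes Qd = 546.5 − 4.5(Ps − 23) = 650 - 4.5Ps. Setting this equal to supply: 650 - 4.5Ps = -63 + 7Ps, so Ps = 62.
Buyers pay Pb = 62 − 23 = 39; Q' = -63 + 7·62 = 371.
Buyers' price falls by P* − Pb = 53 − 39 = 14; sellers' price rises by Ps − P* = 62 − 53 = 9.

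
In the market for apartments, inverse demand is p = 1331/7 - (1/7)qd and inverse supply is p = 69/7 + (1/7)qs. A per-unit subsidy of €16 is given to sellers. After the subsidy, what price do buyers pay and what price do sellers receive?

Buyers pay €92; sellers receive €108

Pre-subsidy: 1331/7 - (1/7)q = 69/7 + (1/7)q gives q* = 631 and p* = 100.
With the subsidy, sellers receive ps = pb + 16 for each unit, where pb is the price buyers pay.
On the curves, pb = 1331/7 - (1/7)q and ps = 69/7 + (1/7)q; the wedge ps − pb = 16 gives 69/7 + (1/7)q − (1331/7 - (1/7)q) = 16, so q' = 687.
Then pb = 1331/7 − (1/7)·687 = 92 and ps = 69/7 + (1/7)·687 = 108.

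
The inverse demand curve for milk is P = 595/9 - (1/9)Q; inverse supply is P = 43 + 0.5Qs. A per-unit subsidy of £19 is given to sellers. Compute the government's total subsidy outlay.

Government cost = 14402/11

Pre-subsidy: 595/9 - (1/9)Q = 43 + 0.5Q gives Q* = 416/11 and P* = 681/11.
With the subsidy, sellers receive Ps = Pb + 19 for each unit, where Pb is the price buyers pay.
On the curves, Pb = 595/9 - (1/9)Q and Ps = 43 + 0.5Q; the wedge Ps − Pb = 19 gives 43 + 0.5Q − (595/9 - (1/9)Q) = 19, so Q' = 758/11.
Then Pb = 595/9 − (1/9)·(758/11) = 643/11 and Ps = 43 + 0.5·(758/11) = 852/11.
Government outlay = subsidy × quantity = 19 × 758/11 = 14402/11.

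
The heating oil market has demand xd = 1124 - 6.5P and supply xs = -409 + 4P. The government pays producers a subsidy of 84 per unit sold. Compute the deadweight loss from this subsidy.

Pre-subsidy: 1124 - 6.5P = -409 + 4P gives P* = 146, x* = 175.
With the subsidy, sellers receive Ps = Pb + 84 for each unit, where Pb is the price buyers pay.
Supply in terms of Pb becomes xs = -409 + 4(Pb + 84) = -73 + 4Pb. Setting this equal to demand: 1124 - 6.5Pb = -73 + 4Pb, so Pb = 114.
Sellers receive Ps = 114 + 84 = 198; x' = 1124 − 6.5·114 = 383.
The subsidy expands output by 383 − 175 = 208 past the efficient level; on those units the gap between marginal cost and willingness to pay runs from 0 up to 84.
DWL = ½ × 84 × 208 = 8736.

Deadweight loss = 8736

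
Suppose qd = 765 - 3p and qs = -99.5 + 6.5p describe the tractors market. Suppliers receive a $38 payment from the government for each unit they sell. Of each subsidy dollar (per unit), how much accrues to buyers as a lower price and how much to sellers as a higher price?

Buyers gain $26 per unit; sellers gain $12 per unit

Pre-subsidy: 765 - 3p = -99.5 + 6.5p gives p* = 91, q* = 492.
With the subsidy, sellers receive ps = pb + 38 for each unit, where pb is the price buyers pay.
Supply in terms of pb becomes qs = -99.5 + 6.5(pb + 38) = 147.5 + 6.5pb. Setting this equal to demand: 765 - 3pb = 147.5 + 6.5pb, so pb = 65.
Sellers receive ps = 65 + 38 = 103; q' = 765 − 3·65 = 570.
Buyers' price falls by p* − pb = 91 − 65 = 26; sellers' price rises by ps − p* = 103 − 91 = 12.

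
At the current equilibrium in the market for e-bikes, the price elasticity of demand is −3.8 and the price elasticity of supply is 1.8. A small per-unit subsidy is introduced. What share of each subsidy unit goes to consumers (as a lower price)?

For a small subsidy around the equilibrium, the benefit split depends on the relative slopes, which at a point are proportional to the elasticities.
Buyer share = εs/(εs + |εd|) = 1.8/(1.8 + 3.8) = 9/28; seller share = |εd|/(εs + |εd|) = 19/28.

Consumer share = 9/28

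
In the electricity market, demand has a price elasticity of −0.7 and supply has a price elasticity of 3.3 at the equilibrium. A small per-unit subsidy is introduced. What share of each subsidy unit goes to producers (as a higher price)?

For a small subsidy around the equilibrium, the benefit split depends on the relative slopes, which at a point are proportional to the elasticities.
Buyer share = εs/(εs + |εd|) = 3.3/(3.3 + 0.7) = 0.825; seller share = |εd|/(εs + |εd|) = 0.175.
So producers capture 0.175 of the subsidy.

Producer share = 0.175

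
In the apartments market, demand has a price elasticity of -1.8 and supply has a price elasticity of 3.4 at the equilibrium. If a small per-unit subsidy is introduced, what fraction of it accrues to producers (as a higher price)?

Producer share = 9/26

For a small subsidy around the equilibrium, the benefit split depends on the relative slopes, which at a point are proportional to the elasticities.
Buyer share = εs/(εs + |εd|) = 3.4/(3.4 + 1.8) = 17/26; seller share = |εd|/(εs + |εd|) = 9/26.
So producers capture 9/26 of the subsidy.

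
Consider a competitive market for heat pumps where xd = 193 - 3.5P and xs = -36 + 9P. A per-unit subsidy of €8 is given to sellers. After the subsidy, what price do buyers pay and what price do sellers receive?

Buyers pay €12.56; sellers receive €20.56

Pre-subsidy: 193 - 3.5P = -36 + 9P gives P* = 18.32, x* = 128.88.
With the subsidy, sellers receive Ps = Pb + 8 for each unit, where Pb is the price buyers pay.
Supply in terms of Pb becomes xs = -36 + 9(Pb + 8) = 36 + 9Pb. Setting this equal to demand: 193 - 3.5Pb = 36 + 9Pb, so Pb = 12.56.
Sellers receive Ps = 12.56 + 8 = 20.56; x' = 193 − 3.5·12.56 = 149.04.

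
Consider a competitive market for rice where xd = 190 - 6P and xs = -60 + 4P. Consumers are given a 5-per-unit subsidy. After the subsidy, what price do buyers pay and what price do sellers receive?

Buyers pay 23; sellers receive 28

Pre-subsidy: 190 - 6P = -60 + 4P gives P* = 25, x* = 40.
With the rebate, buyers effectively pay Pb = Ps − 5, where Ps is the price sellers receive.
Demand in terms of Ps becomes xd = 190 − 6(Ps − 5) = 220 - 6Ps. Setting this equal to supply: 220 - 6Ps = -60 + 4Ps, so Ps = 28.
Buyers pay Pb = 28 − 5 = 23; x' = -60 + 4·28 = 52.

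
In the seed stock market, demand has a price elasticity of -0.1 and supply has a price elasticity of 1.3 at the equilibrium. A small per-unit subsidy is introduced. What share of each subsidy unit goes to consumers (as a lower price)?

Consumer share = 13/14

For a small subsidy around the equilibrium, the benefit split depends on the relative slopes, which at a point are proportional to the elasticities.
Buyer share = εs/(εs + |εd|) = 1.3/(1.3 + 0.1) = 13/14; seller share = |εd|/(εs + |εd|) = 1/14.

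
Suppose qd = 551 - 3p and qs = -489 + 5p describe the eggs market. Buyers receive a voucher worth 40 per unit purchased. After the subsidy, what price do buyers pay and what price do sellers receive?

Buyers pay 105; sellers receive 145

Pre-subsidy: 551 - 3p = -489 + 5p gives p* = 130, q* = 161.
With the rebate, buyers effectively pay pb = ps − 40, where ps is the price sellers receive.
Demand in terms of ps becomes qd = 551 − 3(ps − 40) = 671 - 3ps. Setting this equal to supply: 671 - 3ps = -489 + 5ps, so ps = 145.
Buyers pay pb = 145 − 40 = 105; q' = -489 + 5·145 = 236.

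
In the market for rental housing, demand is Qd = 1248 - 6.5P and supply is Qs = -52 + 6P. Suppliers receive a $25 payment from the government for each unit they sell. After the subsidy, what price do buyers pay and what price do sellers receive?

Buyers pay $92; sellers receive $117

Pre-subsidy: 1248 - 6.5P = -52 + 6P gives P* = 104, Q* = 572.
With the subsidy, sellers receive Ps = Pb + 25 for each unit, where Pb is the price buyers pay.
Supply in terms of Pb becomes Qs = -52 + 6(Pb + 25) = 98 + 6Pb. Setting this equal to demand: 1248 - 6.5Pb = 98 + 6Pb, so Pb = 92.
Sellers receive Ps = 92 + 25 = 117; Q' = 1248 − 6.5·92 = 650.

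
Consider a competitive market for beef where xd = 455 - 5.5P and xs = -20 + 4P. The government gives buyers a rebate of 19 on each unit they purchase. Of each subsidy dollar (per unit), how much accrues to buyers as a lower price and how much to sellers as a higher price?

Pre-subsidy: 455 - 5.5P = -20 + 4P gives P* = 50, x* = 180.
With the rebate, buyers effectively pay Pb = Ps − 19, where Ps is the price sellers receive.
Demand in terms of Ps becomes xd = 455 − 5.5(Ps − 19) = 559.5 - 5.5Ps. Setting this equal to supply: 559.5 - 5.5Ps = -20 + 4Ps, so Ps = 61.
Buyers pay Pb = 61 − 19 = 42; x' = -20 + 4·61 = 224.
Buyers' price falls by P* − Pb = 50 − 42 = 8; sellers' price rises by Ps − P* = 61 − 50 = 11.

Buyers gain 8 per unit; sellers gain 11 per unit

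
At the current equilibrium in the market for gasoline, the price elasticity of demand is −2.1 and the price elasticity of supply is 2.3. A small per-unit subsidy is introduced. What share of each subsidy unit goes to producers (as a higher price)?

Producer share = 21/44

For a small subsidy around the equilibrium, the benefit split depends on the relative slopes, which at a point are proportional to the elasticities.
Buyer share = εs/(εs + |εd|) = 2.3/(2.3 + 2.1) = 23/44; seller share = |εd|/(εs + |εd|) = 21/44.
So producers capture 21/44 of the subsidy.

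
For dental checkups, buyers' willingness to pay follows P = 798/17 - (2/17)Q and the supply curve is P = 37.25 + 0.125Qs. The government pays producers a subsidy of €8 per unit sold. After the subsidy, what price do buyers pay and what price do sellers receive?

Buyers pay 422/11; sellers receive 510/11

Pre-subsidy: 798/17 - (2/17)Q = 37.25 + 0.125Q gives Q* = 1318/33 and P* = 1394/33.
With the subsidy, sellers receive Ps = Pb + 8 for each unit, where Pb is the price buyers pay.
On the curves, Pb = 798/17 - (2/17)Q and Ps = 37.25 + 0.125Q; the wedge Ps − Pb = 8 gives 37.25 + 0.125Q − (798/17 - (2/17)Q) = 8, so Q' = 802/11.
Then Pb = 798/17 − (2/17)·(802/11) = 422/11 and Ps = 37.25 + 0.125·(802/11) = 510/11.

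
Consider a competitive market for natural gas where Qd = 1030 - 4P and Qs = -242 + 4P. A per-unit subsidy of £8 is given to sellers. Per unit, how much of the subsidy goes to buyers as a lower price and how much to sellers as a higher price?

Buyers gain £4 per unit; sellers gain £4 per unit

Pre-subsidy: 1030 - 4P = -242 + 4P gives P* = 159, Q* = 394.
With the subsidy, sellers receive Ps = Pb + 8 for each unit, where Pb is the price buyers pay.
Supply in terms of Pb becomes Qs = -242 + 4(Pb + 8) = -210 + 4Pb. Setting this equal to demand: 1030 - 4Pb = -210 + 4Pb, so Pb = 155.
Sellers receive Ps = 155 + 8 = 163; Q' = 1030 − 4·155 = 410.
Buyers' price falls by P* − Pb = 159 − 155 = 4; sellers' price rises by Ps − P* = 163 − 159 = 4.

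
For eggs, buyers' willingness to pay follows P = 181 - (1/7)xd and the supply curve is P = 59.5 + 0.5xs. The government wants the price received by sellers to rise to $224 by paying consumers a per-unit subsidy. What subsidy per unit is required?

At a seller price of 224, quantity supplied is -119 + 2·224 = 329.
Buyers absorb 329 only when they pay Pb = 181 − (1/7)·329 = 134.
s = Ps − Pb = 224 − 134 = 90.

Required subsidy s = $90 per unit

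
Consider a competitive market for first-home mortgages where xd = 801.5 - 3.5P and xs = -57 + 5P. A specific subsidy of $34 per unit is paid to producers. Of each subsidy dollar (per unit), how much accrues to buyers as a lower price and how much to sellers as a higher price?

Pre-subsidy: 801.5 - 3.5P = -57 + 5P gives P* = 101, x* = 448.
With the subsidy, sellers receive Ps = Pb + 34 for each unit, where Pb is the price buyers pay.
Supply in terms of Pb becomes xs = -57 + 5(Pb + 34) = 113 + 5Pb. Setting this equal to demand: 801.5 - 3.5Pb = 113 + 5Pb, so Pb = 81.
Sellers receive Ps = 81 + 34 = 115; x' = 801.5 − 3.5·81 = 518.
Buyers' price falls by P* − Pb = 101 − 81 = 20; sellers' price rises by Ps − P* = 115 − 101 = 14.

Buyers gain $20 per unit; sellers gain $14 per unit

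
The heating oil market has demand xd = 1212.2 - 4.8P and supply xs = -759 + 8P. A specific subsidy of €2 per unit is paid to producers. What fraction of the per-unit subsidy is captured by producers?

Pre-subsidy: 1212.2 - 4.8P = -759 + 8P gives P* = 154, x* = 473.
With the subsidy, sellers receive Ps = Pb + 2 for each unit, where Pb is the price buyers pay.
Supply in terms of Pb becomes xs = -759 + 8(Pb + 2) = -743 + 8Pb. Setting this equal to demand: 1212.2 - 4.8Pb = -743 + 8Pb, so Pb = 152.75.
Sellers receive Ps = 152.75 + 2 = 154.75; x' = 1212.2 − 4.8·152.75 = 479.
Buyers' price falls by P* − Pb = 154 − 152.75 = 1.25; sellers' price rises by Ps − P* = 154.75 − 154 = 0.75.
So producers capture 0.75/2 = 0.375 of each unit of subsidy.

Producer share = 0.375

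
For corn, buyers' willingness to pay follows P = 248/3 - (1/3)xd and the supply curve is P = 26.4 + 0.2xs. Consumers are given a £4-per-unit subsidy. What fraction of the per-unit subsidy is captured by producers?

Pre-subsidy: 248/3 - (1/3)x = 26.4 + 0.2x gives x* = 105.5 and P* = 47.5.
With the rebate, buyers effectively pay Pb = Ps − 4, where Ps is the price sellers receive.
On the curves, Pb = 248/3 - (1/3)x and Ps = 26.4 + 0.2x; the wedge Ps − Pb = 4 gives 26.4 + 0.2x − (248/3 - (1/3)x) = 4, so x' = 113.
Then Pb = 248/3 − (1/3)·113 = 45 and Ps = 26.4 + 0.2·113 = 49.
Buyers' price falls by P* − Pb = 47.5 − 45 = 2.5; sellers' price rises by Ps − P* = 49 − 47.5 = 1.5.
So producers capture 1.5/4 = 0.375 of each unit of subsidy.

Producer share = 0.375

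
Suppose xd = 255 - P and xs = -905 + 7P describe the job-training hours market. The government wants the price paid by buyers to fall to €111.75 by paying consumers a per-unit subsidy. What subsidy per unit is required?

At a buyer price of 111.75, quantity demanded is 255 − 1·111.75 = 143.25.
Sellers supply 143.25 only when they receive Ps with -905 + 7·Ps = 143.25, i.e. Ps = 149.75.
s = Ps − Pb = 149.75 − 111.75 = 38.

Required subsidy s = €38 per unit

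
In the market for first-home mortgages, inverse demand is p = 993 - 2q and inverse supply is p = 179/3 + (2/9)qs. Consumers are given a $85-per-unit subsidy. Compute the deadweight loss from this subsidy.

Deadweight loss = $1625.625

Pre-subsidy: 993 - 2q = 179/3 + (2/9)q gives q* = 420 and p* = 153.
With the rebate, buyers effectively pay pb = ps − 85, where ps is the price sellers receive.
On the curves, pb = 993 - 2q and ps = 179/3 + (2/9)q; the wedge ps − pb = 85 gives 179/3 + (2/9)q − (993 - 2q) = 85, so q' = 458.25.
Then pb = 993 − 2·458.25 = 76.5 and ps = 179/3 + (2/9)·458.25 = 161.5.
The subsidy expands output by 458.25 − 420 = 38.25 past the efficient level; on those units the gap between marginal cost and willingness to pay runs from 0 up to 85.
DWL = ½ × 85 × 38.25 = 1625.625.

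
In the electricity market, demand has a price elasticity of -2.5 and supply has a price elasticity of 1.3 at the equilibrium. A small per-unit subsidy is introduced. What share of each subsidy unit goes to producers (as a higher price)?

For a small subsidy around the equilibrium, the benefit split depends on the relative slopes, which at a point are proportional to the elasticities.
Buyer share = εs/(εs + |εd|) = 1.3/(1.3 + 2.5) = 13/38; seller share = |εd|/(εs + |εd|) = 25/38.
So producers capture 25/38 of the subsidy.

Producer share = 25/38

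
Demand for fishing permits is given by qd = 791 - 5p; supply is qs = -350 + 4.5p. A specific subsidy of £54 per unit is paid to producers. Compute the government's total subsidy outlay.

Government cost = 326646/19

Pre-subsidy: 791 - 5p = -350 + 4.5p gives p* = 2282/19, q* = 3619/19.
With the subsidy, sellers receive ps = pb + 54 for each unit, where pb is the price buyers pay.
Supply in terms of pb becomes qs = -350 + 4.5(pb + 54) = -107 + 4.5pb. Setting this equal to demand: 791 - 5pb = -107 + 4.5pb, so pb = 1796/19.
Sellers receive ps = 1796/19 + 54 = 2822/19; q' = 791 − 5·(1796/19) = 6049/19.
Government outlay = subsidy × quantity = 54 × 6049/19 = 326646/19.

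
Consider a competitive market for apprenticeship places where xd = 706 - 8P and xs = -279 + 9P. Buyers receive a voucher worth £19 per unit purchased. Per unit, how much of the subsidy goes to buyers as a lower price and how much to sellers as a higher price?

Buyers gain 171/17 per unit; sellers gain 152/17 per unit

Pre-subsidy: 706 - 8P = -279 + 9P gives P* = 985/17, x* = 4122/17.
With the rebate, buyers effectively pay Pb = Ps − 19, where Ps is the price sellers receive.
Demand in terms of Ps becomes xd = 706 − 8(Ps − 19) = 858 - 8Ps. Setting this equal to supply: 858 - 8Ps = -279 + 9Ps, so Ps = 1137/17.
Buyers pay Pb = 1137/17 − 19 = 814/17; x' = -279 + 9·(1137/17) = 5490/17.
Buyers' price falls by P* − Pb = 985/17 − 814/17 = 171/17; sellers' price rises by Ps − P* = 1137/17 − 985/17 = 152/17.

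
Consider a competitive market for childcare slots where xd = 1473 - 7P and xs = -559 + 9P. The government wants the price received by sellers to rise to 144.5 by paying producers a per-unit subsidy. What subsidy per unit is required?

Required subsidy s = 40 per unit

At a seller price of 144.5, quantity supplied is -559 + 9·144.5 = 741.5.
Buyers absorb 741.5 only when they pay Pb with 1473 − 7·Pb = 741.5, i.e. Pb = 104.5.
s = Ps − Pb = 144.5 − 104.5 = 40.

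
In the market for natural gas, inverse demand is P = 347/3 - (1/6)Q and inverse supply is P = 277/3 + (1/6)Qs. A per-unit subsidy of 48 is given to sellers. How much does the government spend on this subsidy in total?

Government cost = 10272

Pre-subsidy: 347/3 - (1/6)Q = 277/3 + (1/6)Q gives Q* = 70 and P* = 104.
With the subsidy, sellers receive Ps = Pb + 48 for each unit, where Pb is the price buyers pay.
On the curves, Pb = 347/3 - (1/6)Q and Ps = 277/3 + (1/6)Q; the wedge Ps − Pb = 48 gives 277/3 + (1/6)Q − (347/3 - (1/6)Q) = 48, so Q' = 214.
Then Pb = 347/3 − (1/6)·214 = 80 and Ps = 277/3 + (1/6)·214 = 128.
Government outlay = subsidy × quantity = 48 × 214 = 10272.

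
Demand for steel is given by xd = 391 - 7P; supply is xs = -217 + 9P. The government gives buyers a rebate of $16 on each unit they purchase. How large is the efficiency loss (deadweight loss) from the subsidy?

Pre-subsidy: 391 - 7P = -217 + 9P gives P* = 38, x* = 125.
With the rebate, buyers effectively pay Pb = Ps − 16, where Ps is the price sellers receive.
Demand in terms of Ps becomes xd = 391 − 7(Ps − 16) = 503 - 7Ps. Setting this equal to supply: 503 - 7Ps = -217 + 9Ps, so Ps = 45.
Buyers pay Pb = 45 − 16 = 29; x' = -217 + 9·45 = 188.
The subsidy expands output by 188 − 125 = 63 past the efficient level; on those units the gap between marginal cost and willingness to pay runs from 0 up to 16.
DWL = ½ × 16 × 63 = 504.

Deadweight loss = $504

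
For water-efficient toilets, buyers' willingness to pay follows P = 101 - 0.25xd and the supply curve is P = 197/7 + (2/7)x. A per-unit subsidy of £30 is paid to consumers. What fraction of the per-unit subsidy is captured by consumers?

Consumer share = 7/15

Pre-subsidy: 101 - 0.25x = 197/7 + (2/7)x gives x* = 136 and P* = 67.
With the rebate, buyers effectively pay Pb = Ps − 30, where Ps is the price sellers receive.
On the curves, Pb = 101 - 0.25x and Ps = 197/7 + (2/7)x; the wedge Ps − Pb = 30 gives 197/7 + (2/7)x − (101 - 0.25x) = 30, so x' = 192.
Then Pb = 101 − 0.25·192 = 53 and Ps = 197/7 + (2/7)·192 = 83.
Buyers' price falls by P* − Pb = 67 − 53 = 14; sellers' price rises by Ps − P* = 83 − 67 = 16.
So consumers capture 14/30 = 7/15 of each unit of subsidy.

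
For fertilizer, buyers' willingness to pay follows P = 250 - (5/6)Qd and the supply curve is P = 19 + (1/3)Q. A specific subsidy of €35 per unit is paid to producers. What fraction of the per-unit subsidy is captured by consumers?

Consumer share = 5/7

Pre-subsidy: 250 - (5/6)Q = 19 + (1/3)Q gives Q* = 198 and P* = 85.
With the subsidy, sellers receive Ps = Pb + 35 for each unit, where Pb is the price buyers pay.
On the curves, Pb = 250 - (5/6)Q and Ps = 19 + (1/3)Q; the wedge Ps − Pb = 35 gives 19 + (1/3)Q − (250 - (5/6)Q) = 35, so Q' = 228.
Then Pb = 250 − (5/6)·228 = 60 and Ps = 19 + (1/3)·228 = 95.
Buyers' price falls by P* − Pb = 85 − 60 = 25; sellers' price rises by Ps − P* = 95 − 85 = 10.
So consumers capture 25/35 = 5/7 of each unit of subsidy.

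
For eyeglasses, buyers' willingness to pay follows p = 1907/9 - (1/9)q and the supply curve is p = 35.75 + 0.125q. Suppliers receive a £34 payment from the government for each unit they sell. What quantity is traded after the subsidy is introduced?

q' = 890

Pre-subsidy: 1907/9 - (1/9)q = 35.75 + 0.125q gives q* = 746 and p* = 129.
With the subsidy, sellers receive ps = pb + 34 for each unit, where pb is the price buyers pay.
On the curves, pb = 1907/9 - (1/9)q and ps = 35.75 + 0.125q; the wedge ps − pb = 34 gives 35.75 + 0.125q − (1907/9 - (1/9)q) = 34, so q' = 890.
Then pb = 1907/9 − (1/9)·890 = 113 and ps = 35.75 + 0.125·890 = 147.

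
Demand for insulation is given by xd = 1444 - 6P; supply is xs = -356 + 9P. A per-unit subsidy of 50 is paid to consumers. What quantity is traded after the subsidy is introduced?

Pre-subsidy: 1444 - 6P = -356 + 9P gives P* = 120, x* = 724.
With the rebate, buyers effectively pay Pb = Ps − 50, where Ps is the price sellers receive.
Demand in terms of Ps becomes xd = 1444 − 6(Ps − 50) = 1744 - 6Ps. Setting this equal to supply: 1744 - 6Ps = -356 + 9Ps, so Ps = 140.
Buyers pay Pb = 140 − 50 = 90; x' = -356 + 9·140 = 904.

x' = 904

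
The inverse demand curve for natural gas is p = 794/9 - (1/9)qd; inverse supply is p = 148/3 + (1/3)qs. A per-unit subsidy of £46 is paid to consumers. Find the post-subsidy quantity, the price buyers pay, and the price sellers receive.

Pre-subsidy: 794/9 - (1/9)q = 148/3 + (1/3)q gives q* = 87.5 and p* = 78.5.
With the rebate, buyers effectively pay pb = ps − 46, where ps is the price sellers receive.
On the curves, pb = 794/9 - (1/9)q and ps = 148/3 + (1/3)q; the wedge ps − pb = 46 gives 148/3 + (1/3)q − (794/9 - (1/9)q) = 46, so q' = 191.
Then pb = 794/9 − (1/9)·191 = 67 and ps = 148/3 + (1/3)·191 = 113.

q' = 191; buyers pay £67; sellers receive £113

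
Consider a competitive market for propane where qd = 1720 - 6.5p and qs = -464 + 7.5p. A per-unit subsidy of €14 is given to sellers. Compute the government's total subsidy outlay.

Government cost = €10566.5

Pre-subsidy: 1720 - 6.5p = -464 + 7.5p gives p* = 156, q* = 706.
With the subsidy, sellers receive ps = pb + 14 for each unit, where pb is the price buyers pay.
Supply in terms of pb becomes qs = -464 + 7.5(pb + 14) = -359 + 7.5pb. Setting this equal to demand: 1720 - 6.5pb = -359 + 7.5pb, so pb = 148.5.
Sellers receive ps = 148.5 + 14 = 162.5; q' = 1720 − 6.5·148.5 = 754.75.
Government outlay = subsidy × quantity = 14 × 754.75 = 10566.5.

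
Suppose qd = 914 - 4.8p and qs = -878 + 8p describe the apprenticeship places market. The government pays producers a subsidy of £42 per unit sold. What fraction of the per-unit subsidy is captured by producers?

Producer share = 0.375

Pre-subsidy: 914 - 4.8p = -878 + 8p gives p* = 140, q* = 242.
With the subsidy, sellers receive ps = pb + 42 for each unit, where pb is the price buyers pay.
Supply in terms of pb becomes qs = -878 + 8(pb + 42) = -542 + 8pb. Setting this equal to demand: 914 - 4.8pb = -542 + 8pb, so pb = 113.75.
Sellers receive ps = 113.75 + 42 = 155.75; q' = 914 − 4.8·113.75 = 368.
Buyers' price falls by p* − pb = 140 − 113.75 = 26.25; sellers' price rises by ps − p* = 155.75 − 140 = 15.75.
So producers capture 15.75/42 = 0.375 of each unit of subsidy.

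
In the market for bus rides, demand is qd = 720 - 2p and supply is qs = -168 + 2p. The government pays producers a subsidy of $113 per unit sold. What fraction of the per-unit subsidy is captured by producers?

Pre-subsidy: 720 - 2p = -168 + 2p gives p* = 222, q* = 276.
With the subsidy, sellers receive ps = pb + 113 for each unit, where pb is the price buyers pay.
Supply in terms of pb becomes qs = -168 + 2(pb + 113) = 58 + 2pb. Setting this equal to demand: 720 - 2pb = 58 + 2pb, so pb = 165.5.
Sellers receive ps = 165.5 + 113 = 278.5; q' = 720 − 2·165.5 = 389.
Buyers' price falls by p* − pb = 222 − 165.5 = 56.5; sellers' price rises by ps − p* = 278.5 − 222 = 56.5.
So producers capture 56.5/113 = 0.5 of each unit of subsidy.

Producer share = 0.5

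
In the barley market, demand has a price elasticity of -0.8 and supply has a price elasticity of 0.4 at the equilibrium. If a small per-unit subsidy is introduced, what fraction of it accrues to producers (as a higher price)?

For a small subsidy around the equilibrium, the benefit split depends on the relative slopes, which at a point are proportional to the elasticities.
Buyer share = εs/(εs + |εd|) = 0.4/(0.4 + 0.8) = 1/3; seller share = |εd|/(εs + |εd|) = 2/3.
So producers capture 2/3 of the subsidy.

Producer share = 2/3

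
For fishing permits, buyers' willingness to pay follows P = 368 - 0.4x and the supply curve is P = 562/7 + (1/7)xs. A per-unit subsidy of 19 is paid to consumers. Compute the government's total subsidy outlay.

Government cost = 10735

Pre-subsidy: 368 - 0.4x = 562/7 + (1/7)x gives x* = 530 and P* = 156.
With the rebate, buyers effectively pay Pb = Ps − 19, where Ps is the price sellers receive.
On the curves, Pb = 368 - 0.4x and Ps = 562/7 + (1/7)x; the wedge Ps − Pb = 19 gives 562/7 + (1/7)x − (368 - 0.4x) = 19, so x' = 565.
Then Pb = 368 − 0.4·565 = 142 and Ps = 562/7 + (1/7)·565 = 161.
Government outlay = subsidy × quantity = 19 × 565 = 10735.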